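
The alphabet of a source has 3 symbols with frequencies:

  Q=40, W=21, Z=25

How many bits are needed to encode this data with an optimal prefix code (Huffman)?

Merge the two smallest weights repeatedly:
merge W(21) and Z(25): 46
merge Q(40) and 46: 86
The encoded length is the sum of every internal node's weight: 46 + 86 = 132 bits.

132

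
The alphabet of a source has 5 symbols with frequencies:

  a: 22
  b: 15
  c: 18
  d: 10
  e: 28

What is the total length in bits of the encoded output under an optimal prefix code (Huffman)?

211

Build the Huffman tree bottom-up:
combine d(10), b(15) → 25
combine c(18), a(22) → 40
combine 25, e(28) → 53
combine 40, 53 → 93
Each symbol's bit-cost is frequency × depth; summing gives 211 bits (equivalently 25 + 40 + 53 + 93).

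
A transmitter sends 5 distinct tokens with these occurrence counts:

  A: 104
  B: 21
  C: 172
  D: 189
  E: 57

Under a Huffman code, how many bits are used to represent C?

2

Repeatedly merge the two smallest:
combine B(21), E(57) → 78
combine 78, A(104) → 182
combine C(172), 182 → 354
combine D(189), 354 → 543
C's leaf is at depth 2, giving a 2-bit codeword.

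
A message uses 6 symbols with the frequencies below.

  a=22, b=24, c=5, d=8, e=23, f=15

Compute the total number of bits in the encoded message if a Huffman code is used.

Merge the two smallest weights repeatedly:
c(5) + d(8) → 13
13 + f(15) → 28
a(22) + e(23) → 45
b(24) + 28 → 52
45 + 52 → 97
Each symbol's bit-cost is frequency × depth; summing gives 235 bits (equivalently 13 + 28 + 45 + 52 + 97).

235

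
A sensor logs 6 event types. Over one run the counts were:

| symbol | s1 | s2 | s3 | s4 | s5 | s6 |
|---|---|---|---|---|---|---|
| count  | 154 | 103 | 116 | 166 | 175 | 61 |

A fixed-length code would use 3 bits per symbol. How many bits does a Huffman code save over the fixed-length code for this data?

341

Fixed-length: 3 bits × 775 symbols = 2325 bits.
Huffman merges:
merge s6(61) and s2(103): 164
merge s3(116) and s1(154): 270
merge 164 and s4(166): 330
merge s5(175) and 270: 445
merge 330 and 445: 775
Huffman total = 164 + 270 + 330 + 445 + 775 = 1984 bits.
Saving = 2325 − 1984 = 341 bits.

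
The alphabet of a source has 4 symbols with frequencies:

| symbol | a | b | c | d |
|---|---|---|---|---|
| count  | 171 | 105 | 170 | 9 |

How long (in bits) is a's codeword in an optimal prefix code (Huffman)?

Repeatedly merge the two smallest:
combine d(9), b(105) → 114
combine 114, c(170) → 284
combine a(171), 284 → 455
a is merged only at the final step, so code length = 1.

1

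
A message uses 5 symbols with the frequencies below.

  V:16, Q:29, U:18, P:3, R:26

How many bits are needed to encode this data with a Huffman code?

203

Build the Huffman tree bottom-up:
combine P(3), V(16) → 19
combine U(18), 19 → 37
combine R(26), Q(29) → 55
combine 37, 55 → 92
Each symbol's bit-cost is frequency × depth; summing gives 203 bits (equivalently 19 + 37 + 55 + 92).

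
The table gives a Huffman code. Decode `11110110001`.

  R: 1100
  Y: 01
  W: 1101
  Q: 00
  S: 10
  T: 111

Read left to right; each codeword is recognised as soon as it completes (prefix code):
  111→T | 10→S | 1100→R | 01→Y
Decoded message: TSRY

TSRY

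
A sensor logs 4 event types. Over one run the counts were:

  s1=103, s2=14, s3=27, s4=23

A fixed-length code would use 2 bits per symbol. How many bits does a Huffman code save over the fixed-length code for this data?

66

Fixed-length: 2 bits × 167 symbols = 334 bits.
Huffman merges:
s2(14) + s4(23) → 37
s3(27) + 37 → 64
64 + s1(103) → 167
Huffman total = 37 + 64 + 167 = 268 bits.
Saving = 334 − 268 = 66 bits.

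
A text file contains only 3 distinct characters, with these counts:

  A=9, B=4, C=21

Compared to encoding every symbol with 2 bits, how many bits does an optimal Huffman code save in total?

21

Fixed-length: 2 bits × 34 symbols = 68 bits.
Huffman merges:
merge B(4) and A(9): 13
merge 13 and C(21): 34
Huffman total = 13 + 34 = 47 bits.
Saving = 68 − 47 = 21 bits.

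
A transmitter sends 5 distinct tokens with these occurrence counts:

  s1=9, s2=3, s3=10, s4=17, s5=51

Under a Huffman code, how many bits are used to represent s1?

Build the tree from the bottom:
s2(3) + s1(9) → 12
s3(10) + 12 → 22
s4(17) + 22 → 39
39 + s5(51) → 90
The subtree containing s1 is merged 4 times, so code length = 4.

4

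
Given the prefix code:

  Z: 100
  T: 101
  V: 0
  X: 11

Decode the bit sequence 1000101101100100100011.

Read left to right; each codeword is recognised as soon as it completes (prefix code):
  100→Z | 0→V | 101→T | 101→T | 100→Z | 100→Z | 100→Z | 0→V | 11→X
Decoded message: ZVTTZZZVX

ZVTTZZZVX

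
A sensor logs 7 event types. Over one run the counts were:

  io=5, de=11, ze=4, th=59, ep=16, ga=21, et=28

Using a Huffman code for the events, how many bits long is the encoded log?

Build the Huffman tree bottom-up:
ze(4) + io(5) → 9
9 + de(11) → 20
ep(16) + 20 → 36
ga(21) + et(28) → 49
36 + 49 → 85
th(59) + 85 → 144
Each symbol's bit-cost is frequency × depth; summing gives 343 bits (equivalently 9 + 20 + 36 + 49 + 85 + 144).

343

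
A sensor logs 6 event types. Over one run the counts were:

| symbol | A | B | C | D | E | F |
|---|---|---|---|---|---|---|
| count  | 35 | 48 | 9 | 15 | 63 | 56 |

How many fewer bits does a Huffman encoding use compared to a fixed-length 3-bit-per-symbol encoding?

143

Fixed-length: 3 bits × 226 symbols = 678 bits.
Huffman merges:
combine C(9), D(15) → 24
combine 24, A(35) → 59
combine B(48), F(56) → 104
combine 59, E(63) → 122
combine 104, 122 → 226
Huffman total = 24 + 59 + 104 + 122 + 226 = 535 bits.
Saving = 678 − 535 = 143 bits.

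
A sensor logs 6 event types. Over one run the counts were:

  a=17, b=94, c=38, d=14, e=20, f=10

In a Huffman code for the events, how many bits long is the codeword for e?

Build the tree from the bottom:
combine f(10), d(14) → 24
combine a(17), e(20) → 37
combine 24, 37 → 61
combine c(38), 61 → 99
combine b(94), 99 → 193
e's leaf is at depth 4, giving a 4-bit codeword.

4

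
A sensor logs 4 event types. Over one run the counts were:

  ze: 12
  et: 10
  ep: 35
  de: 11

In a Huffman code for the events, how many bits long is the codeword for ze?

Repeatedly merge the two smallest:
et(10) + de(11) → 21
ze(12) + 21 → 33
33 + ep(35) → 68
The subtree containing ze is merged 2 times, so code length = 2.

2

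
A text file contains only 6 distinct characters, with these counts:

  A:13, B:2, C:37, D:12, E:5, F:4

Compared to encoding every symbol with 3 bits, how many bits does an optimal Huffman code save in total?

Fixed-length: 3 bits × 73 symbols = 219 bits.
Huffman merges:
merge B(2) and F(4): 6
merge E(5) and 6: 11
merge 11 and D(12): 23
merge A(13) and 23: 36
merge 36 and C(37): 73
Huffman total = 6 + 11 + 23 + 36 + 73 = 149 bits.
Saving = 219 − 149 = 70 bits.

70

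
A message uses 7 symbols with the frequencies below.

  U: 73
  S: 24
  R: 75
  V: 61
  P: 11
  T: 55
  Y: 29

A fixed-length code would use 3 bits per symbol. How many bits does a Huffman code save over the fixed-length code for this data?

Fixed-length: 3 bits × 328 symbols = 984 bits.
Huffman merges:
P(11) + S(24) → 35
Y(29) + 35 → 64
T(55) + V(61) → 116
64 + U(73) → 137
R(75) + 116 → 191
137 + 191 → 328
Huffman total = 35 + 64 + 116 + 137 + 191 + 328 = 871 bits.
Saving = 984 − 871 = 113 bits.

113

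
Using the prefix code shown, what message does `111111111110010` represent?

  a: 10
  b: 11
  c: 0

Read left to right; each codeword is recognised as soon as it completes (prefix code):
  11→b | 11→b | 11→b | 11→b | 11→b | 10→a | 0→c | 10→a
Decoded message: bbbbbaca

bbbbbaca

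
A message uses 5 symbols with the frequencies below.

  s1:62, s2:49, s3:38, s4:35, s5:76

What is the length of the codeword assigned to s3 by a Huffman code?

3

Build the tree from the bottom:
s4(35) + s3(38) → 73
s2(49) + s1(62) → 111
73 + s5(76) → 149
111 + 149 → 260
s3 sits 3 levels below the root, so its codeword is 3 bits.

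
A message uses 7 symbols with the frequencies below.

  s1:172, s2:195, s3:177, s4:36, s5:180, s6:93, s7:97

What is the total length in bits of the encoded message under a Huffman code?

Greedily combine the two least-frequent nodes:
merge s4(36) and s6(93): 129
merge s7(97) and 129: 226
merge s1(172) and s3(177): 349
merge s5(180) and s2(195): 375
merge 226 and 349: 575
merge 375 and 575: 950
Each symbol's bit-cost is frequency × depth; summing gives 2604 bits (equivalently 129 + 226 + 349 + 375 + 575 + 950).

2604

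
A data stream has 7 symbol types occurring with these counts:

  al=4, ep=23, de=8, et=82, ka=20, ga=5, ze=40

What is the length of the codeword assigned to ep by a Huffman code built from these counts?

Huffman merges, smallest pair first:
combine al(4), ga(5) → 9
combine de(8), 9 → 17
combine 17, ka(20) → 37
combine ep(23), 37 → 60
combine ze(40), 60 → 100
combine et(82), 100 → 182
ep's leaf is at depth 3, giving a 3-bit codeword.

3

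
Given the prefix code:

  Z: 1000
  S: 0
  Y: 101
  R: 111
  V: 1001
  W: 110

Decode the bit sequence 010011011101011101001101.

SVYWYWVY

Read left to right; each codeword is recognised as soon as it completes (prefix code):
  0→S | 1001→V | 101→Y | 110→W | 101→Y | 110→W | 1001→V | 101→Y
Decoded message: SVYWYWVY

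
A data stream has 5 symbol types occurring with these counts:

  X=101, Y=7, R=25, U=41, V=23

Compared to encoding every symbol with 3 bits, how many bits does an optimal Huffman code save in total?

213

Fixed-length: 3 bits × 197 symbols = 591 bits.
Huffman merges:
combine Y(7), V(23) → 30
combine R(25), 30 → 55
combine U(41), 55 → 96
combine 96, X(101) → 197
Huffman total = 30 + 55 + 96 + 197 = 378 bits.
Saving = 591 − 378 = 213 bits.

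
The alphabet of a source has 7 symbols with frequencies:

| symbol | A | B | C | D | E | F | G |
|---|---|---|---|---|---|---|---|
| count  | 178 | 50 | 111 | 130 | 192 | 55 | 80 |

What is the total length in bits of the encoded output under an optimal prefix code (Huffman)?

Build the Huffman tree bottom-up:
merge B(50) and F(55): 105
merge G(80) and 105: 185
merge C(111) and D(130): 241
merge A(178) and 185: 363
merge E(192) and 241: 433
merge 363 and 433: 796
The encoded length is the sum of every internal node's weight: 105 + 185 + 241 + 363 + 433 + 796 = 2123 bits.

2123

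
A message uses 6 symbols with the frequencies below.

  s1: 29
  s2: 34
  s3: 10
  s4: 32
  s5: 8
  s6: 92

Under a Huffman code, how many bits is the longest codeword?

Merge the two lowest-weight nodes at each step:
s5(8) + s3(10) → 18
18 + s1(29) → 47
s4(32) + s2(34) → 66
47 + 66 → 113
s6(92) + 113 → 205
The first pair merged (s5, s3) ends up deepest, at depth 4.

4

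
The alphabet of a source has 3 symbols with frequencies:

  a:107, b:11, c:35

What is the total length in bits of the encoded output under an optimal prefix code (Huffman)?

Build the Huffman tree bottom-up:
b(11) + c(35) → 46
46 + a(107) → 153
Total encoded bits = sum of merged weights = 46 + 153 = 199.

199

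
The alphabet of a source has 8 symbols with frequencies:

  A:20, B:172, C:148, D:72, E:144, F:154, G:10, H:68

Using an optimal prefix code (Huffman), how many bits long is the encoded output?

2166

Merge the two smallest weights repeatedly:
combine G(10), A(20) → 30
combine 30, H(68) → 98
combine D(72), 98 → 170
combine E(144), C(148) → 292
combine F(154), 170 → 324
combine B(172), 292 → 464
combine 324, 464 → 788
Each symbol's bit-cost is frequency × depth; summing gives 2166 bits (equivalently 30 + 98 + 170 + 292 + 324 + 464 + 788).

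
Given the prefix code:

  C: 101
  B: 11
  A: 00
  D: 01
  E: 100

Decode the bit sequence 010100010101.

Read left to right; each codeword is recognised as soon as it completes (prefix code):
  01→D | 01→D | 00→A | 01→D | 01→D | 01→D
Decoded message: DDADDD

DDADDD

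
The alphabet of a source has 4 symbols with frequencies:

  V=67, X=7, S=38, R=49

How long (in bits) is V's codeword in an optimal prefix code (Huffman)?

Build the tree from the bottom:
merge X(7) and S(38): 45
merge 45 and R(49): 94
merge V(67) and 94: 161
V is merged only at the final step, so code length = 1.

1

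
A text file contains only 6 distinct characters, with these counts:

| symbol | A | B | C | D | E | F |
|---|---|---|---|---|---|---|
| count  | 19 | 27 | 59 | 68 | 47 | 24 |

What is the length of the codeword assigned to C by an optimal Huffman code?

2

Build the tree from the bottom:
combine A(19), F(24) → 43
combine B(27), 43 → 70
combine E(47), C(59) → 106
combine D(68), 70 → 138
combine 106, 138 → 244
C's leaf is at depth 2, giving a 2-bit codeword.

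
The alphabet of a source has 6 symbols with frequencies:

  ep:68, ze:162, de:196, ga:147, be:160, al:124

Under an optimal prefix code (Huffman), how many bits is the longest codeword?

3

Merge the two lowest-weight nodes at each step:
combine ep(68), al(124) → 192
combine ga(147), be(160) → 307
combine ze(162), 192 → 354
combine de(196), 307 → 503
combine 354, 503 → 857
Maximum depth reached is 3.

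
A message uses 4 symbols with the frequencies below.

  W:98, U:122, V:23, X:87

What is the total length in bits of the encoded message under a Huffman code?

648

Build the Huffman tree bottom-up:
combine V(23), X(87) → 110
combine W(98), 110 → 208
combine U(122), 208 → 330
The encoded length is the sum of every internal node's weight: 110 + 208 + 330 = 648 bits.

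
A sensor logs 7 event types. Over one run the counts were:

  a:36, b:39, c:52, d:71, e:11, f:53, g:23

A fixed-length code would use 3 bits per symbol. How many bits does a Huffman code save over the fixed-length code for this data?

90

Fixed-length: 3 bits × 285 symbols = 855 bits.
Huffman merges:
e(11) + g(23) → 34
34 + a(36) → 70
b(39) + c(52) → 91
f(53) + 70 → 123
d(71) + 91 → 162
123 + 162 → 285
Huffman total = 34 + 70 + 91 + 123 + 162 + 285 = 765 bits.
Saving = 855 − 765 = 90 bits.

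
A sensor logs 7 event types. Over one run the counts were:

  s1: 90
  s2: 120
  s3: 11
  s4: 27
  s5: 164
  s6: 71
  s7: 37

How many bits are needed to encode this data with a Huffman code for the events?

1299

Merge the two smallest weights repeatedly:
combine s3(11), s4(27) → 38
combine s7(37), 38 → 75
combine s6(71), 75 → 146
combine s1(90), s2(120) → 210
combine 146, s5(164) → 310
combine 210, 310 → 520
Each symbol's bit-cost is frequency × depth; summing gives 1299 bits (equivalently 38 + 75 + 146 + 210 + 310 + 520).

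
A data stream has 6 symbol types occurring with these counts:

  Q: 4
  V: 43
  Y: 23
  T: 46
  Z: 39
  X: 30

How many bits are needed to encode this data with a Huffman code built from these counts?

454

Build the Huffman tree bottom-up:
combine Q(4), Y(23) → 27
combine 27, X(30) → 57
combine Z(39), V(43) → 82
combine T(46), 57 → 103
combine 82, 103 → 185
The encoded length is the sum of every internal node's weight: 27 + 57 + 82 + 103 + 185 = 454 bits.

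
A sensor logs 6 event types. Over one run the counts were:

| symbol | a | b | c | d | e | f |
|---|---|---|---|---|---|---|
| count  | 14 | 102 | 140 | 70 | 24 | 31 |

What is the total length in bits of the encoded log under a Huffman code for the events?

Merge the two smallest weights repeatedly:
combine a(14), e(24) → 38
combine f(31), 38 → 69
combine 69, d(70) → 139
combine b(102), 139 → 241
combine c(140), 241 → 381
The encoded length is the sum of every internal node's weight: 38 + 69 + 139 + 241 + 381 = 868 bits.

868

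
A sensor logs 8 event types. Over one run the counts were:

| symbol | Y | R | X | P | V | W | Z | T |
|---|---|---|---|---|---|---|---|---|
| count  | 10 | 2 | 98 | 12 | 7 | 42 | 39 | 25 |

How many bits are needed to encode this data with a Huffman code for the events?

Build the Huffman tree bottom-up:
R(2) + V(7) → 9
9 + Y(10) → 19
P(12) + 19 → 31
T(25) + 31 → 56
Z(39) + W(42) → 81
56 + 81 → 137
X(98) + 137 → 235
Each symbol's bit-cost is frequency × depth; summing gives 568 bits (equivalently 9 + 19 + 31 + 56 + 81 + 137 + 235).

568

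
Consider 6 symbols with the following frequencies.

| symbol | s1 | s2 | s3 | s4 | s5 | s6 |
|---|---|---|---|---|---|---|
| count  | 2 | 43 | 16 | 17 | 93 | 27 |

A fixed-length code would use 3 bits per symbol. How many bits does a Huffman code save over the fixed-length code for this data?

Fixed-length: 3 bits × 198 symbols = 594 bits.
Huffman merges:
combine s1(2), s3(16) → 18
combine s4(17), 18 → 35
combine s6(27), 35 → 62
combine s2(43), 62 → 105
combine s5(93), 105 → 198
Huffman total = 18 + 35 + 62 + 105 + 198 = 418 bits.
Saving = 594 − 418 = 176 bits.

176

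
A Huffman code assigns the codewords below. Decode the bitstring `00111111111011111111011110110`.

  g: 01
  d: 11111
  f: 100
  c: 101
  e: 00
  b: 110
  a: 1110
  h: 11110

Read left to right; each codeword is recognised as soon as it completes (prefix code):
  00→e | 11111→d | 11110→h | 11111→d | 1110→a | 11110→h | 110→b
Decoded message: edhdahb

edhdahb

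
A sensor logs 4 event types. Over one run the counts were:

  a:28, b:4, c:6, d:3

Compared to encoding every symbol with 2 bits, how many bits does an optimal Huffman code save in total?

Fixed-length: 2 bits × 41 symbols = 82 bits.
Huffman merges:
merge d(3) and b(4): 7
merge c(6) and 7: 13
merge 13 and a(28): 41
Huffman total = 7 + 13 + 41 = 61 bits.
Saving = 82 − 61 = 21 bits.

21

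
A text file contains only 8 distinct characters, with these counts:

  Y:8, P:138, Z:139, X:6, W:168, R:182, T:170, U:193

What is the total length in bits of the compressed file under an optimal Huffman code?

2803

Build the Huffman tree bottom-up:
X(6) + Y(8) → 14
14 + P(138) → 152
Z(139) + 152 → 291
W(168) + T(170) → 338
R(182) + U(193) → 375
291 + 338 → 629
375 + 629 → 1004
Total encoded bits = sum of merged weights = 14 + 152 + 291 + 338 + 375 + 629 + 1004 = 2803.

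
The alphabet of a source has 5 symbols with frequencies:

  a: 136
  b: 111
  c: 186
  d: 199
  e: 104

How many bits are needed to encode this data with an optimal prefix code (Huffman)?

Greedily combine the two least-frequent nodes:
e(104) + b(111) → 215
a(136) + c(186) → 322
d(199) + 215 → 414
322 + 414 → 736
The encoded length is the sum of every internal node's weight: 215 + 322 + 414 + 736 = 1687 bits.

1687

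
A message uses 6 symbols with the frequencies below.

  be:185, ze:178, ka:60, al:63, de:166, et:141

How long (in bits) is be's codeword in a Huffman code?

2

Build the tree from the bottom:
ka(60) + al(63) → 123
123 + et(141) → 264
de(166) + ze(178) → 344
be(185) + 264 → 449
344 + 449 → 793
be sits 2 levels below the root, so its codeword is 2 bits.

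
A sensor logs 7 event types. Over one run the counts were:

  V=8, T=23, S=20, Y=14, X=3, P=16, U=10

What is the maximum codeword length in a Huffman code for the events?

4

Merge the two lowest-weight nodes at each step:
merge X(3) and V(8): 11
merge U(10) and 11: 21
merge Y(14) and P(16): 30
merge S(20) and 21: 41
merge T(23) and 30: 53
merge 41 and 53: 94
Maximum depth reached is 4.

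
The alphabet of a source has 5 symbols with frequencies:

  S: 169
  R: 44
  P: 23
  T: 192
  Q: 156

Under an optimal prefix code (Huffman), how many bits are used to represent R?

Huffman merges, smallest pair first:
P(23) + R(44) → 67
67 + Q(156) → 223
S(169) + T(192) → 361
223 + 361 → 584
The subtree containing R is merged 3 times, so code length = 3.

3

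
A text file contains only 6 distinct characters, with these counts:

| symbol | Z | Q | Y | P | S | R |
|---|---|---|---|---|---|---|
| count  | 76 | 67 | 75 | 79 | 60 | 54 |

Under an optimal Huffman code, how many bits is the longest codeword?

Merge the two lowest-weight nodes at each step:
combine R(54), S(60) → 114
combine Q(67), Y(75) → 142
combine Z(76), P(79) → 155
combine 114, 142 → 256
combine 155, 256 → 411
Maximum depth reached is 3.

3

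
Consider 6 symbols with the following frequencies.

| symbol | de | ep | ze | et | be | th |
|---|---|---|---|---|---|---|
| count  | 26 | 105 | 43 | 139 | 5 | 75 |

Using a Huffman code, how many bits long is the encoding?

891

Merge the two smallest weights repeatedly:
combine be(5), de(26) → 31
combine 31, ze(43) → 74
combine 74, th(75) → 149
combine ep(105), et(139) → 244
combine 149, 244 → 393
Each symbol's bit-cost is frequency × depth; summing gives 891 bits (equivalently 31 + 74 + 149 + 244 + 393).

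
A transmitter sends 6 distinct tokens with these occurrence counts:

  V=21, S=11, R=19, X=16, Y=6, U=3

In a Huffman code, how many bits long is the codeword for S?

Huffman merges, smallest pair first:
U(3) + Y(6) → 9
9 + S(11) → 20
X(16) + R(19) → 35
20 + V(21) → 41
35 + 41 → 76
The subtree containing S is merged 3 times, so code length = 3.

3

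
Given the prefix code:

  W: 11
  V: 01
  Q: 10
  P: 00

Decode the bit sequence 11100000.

WQPP

Read left to right; each codeword is recognised as soon as it completes (prefix code):
  11→W | 10→Q | 00→P | 00→P
Decoded message: WQPP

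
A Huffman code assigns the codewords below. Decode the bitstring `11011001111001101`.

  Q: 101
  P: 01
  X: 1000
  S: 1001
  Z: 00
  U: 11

UPSUSQ

Read left to right; each codeword is recognised as soon as it completes (prefix code):
  11→U | 01→P | 1001→S | 11→U | 1001→S | 101→Q
Decoded message: UPSUSQ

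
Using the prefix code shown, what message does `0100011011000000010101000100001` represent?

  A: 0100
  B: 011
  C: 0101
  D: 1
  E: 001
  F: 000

ABBFFCAAE

Read left to right; each codeword is recognised as soon as it completes (prefix code):
  0100→A | 011→B | 011→B | 000→F | 000→F | 0101→C | 0100→A | 0100→A | 001→E
Decoded message: ABBFFCAAE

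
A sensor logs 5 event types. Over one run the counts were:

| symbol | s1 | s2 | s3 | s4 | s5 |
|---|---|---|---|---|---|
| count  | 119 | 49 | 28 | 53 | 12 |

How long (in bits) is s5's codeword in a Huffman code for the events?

4

Huffman merges, smallest pair first:
s5(12) + s3(28) → 40
40 + s2(49) → 89
s4(53) + 89 → 142
s1(119) + 142 → 261
s5 sits 4 levels below the root, so its codeword is 4 bits.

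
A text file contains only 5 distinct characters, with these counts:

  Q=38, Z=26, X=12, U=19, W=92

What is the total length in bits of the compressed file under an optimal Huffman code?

370

Build the Huffman tree bottom-up:
merge X(12) and U(19): 31
merge Z(26) and 31: 57
merge Q(38) and 57: 95
merge W(92) and 95: 187
The encoded length is the sum of every internal node's weight: 31 + 57 + 95 + 187 = 370 bits.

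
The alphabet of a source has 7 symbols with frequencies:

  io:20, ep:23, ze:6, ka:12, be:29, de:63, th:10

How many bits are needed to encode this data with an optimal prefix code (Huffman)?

Build the Huffman tree bottom-up:
combine ze(6), th(10) → 16
combine ka(12), 16 → 28
combine io(20), ep(23) → 43
combine 28, be(29) → 57
combine 43, 57 → 100
combine de(63), 100 → 163
Each symbol's bit-cost is frequency × depth; summing gives 407 bits (equivalently 16 + 28 + 43 + 57 + 100 + 163).

407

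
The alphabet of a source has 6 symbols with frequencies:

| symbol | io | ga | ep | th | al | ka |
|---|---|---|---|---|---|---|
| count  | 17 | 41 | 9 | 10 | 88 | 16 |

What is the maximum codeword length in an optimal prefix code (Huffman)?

Merge the two lowest-weight nodes at each step:
combine ep(9), th(10) → 19
combine ka(16), io(17) → 33
combine 19, 33 → 52
combine ga(41), 52 → 93
combine al(88), 93 → 181
The rarest symbols sit at the bottom; the longest codeword is 4 bits.

4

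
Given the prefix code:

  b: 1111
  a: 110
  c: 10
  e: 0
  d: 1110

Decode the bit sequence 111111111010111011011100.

Read left to right; each codeword is recognised as soon as it completes (prefix code):
  1111→b | 1111→b | 10→c | 10→c | 1110→d | 110→a | 1110→d | 0→e
Decoded message: bbccdade

bbccdade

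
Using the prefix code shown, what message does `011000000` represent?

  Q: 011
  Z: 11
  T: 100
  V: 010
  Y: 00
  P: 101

Read left to right; each codeword is recognised as soon as it completes (prefix code):
  011→Q | 00→Y | 00→Y | 00→Y
Decoded message: QYYY

QYYY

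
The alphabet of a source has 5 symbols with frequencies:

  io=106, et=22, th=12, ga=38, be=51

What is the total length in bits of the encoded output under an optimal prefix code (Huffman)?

458

Merge the two smallest weights repeatedly:
combine th(12), et(22) → 34
combine 34, ga(38) → 72
combine be(51), 72 → 123
combine io(106), 123 → 229
Total encoded bits = sum of merged weights = 34 + 72 + 123 + 229 = 458.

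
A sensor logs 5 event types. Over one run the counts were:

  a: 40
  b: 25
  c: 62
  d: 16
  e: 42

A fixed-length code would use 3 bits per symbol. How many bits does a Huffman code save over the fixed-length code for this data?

144

Fixed-length: 3 bits × 185 symbols = 555 bits.
Huffman merges:
d(16) + b(25) → 41
a(40) + 41 → 81
e(42) + c(62) → 104
81 + 104 → 185
Huffman total = 41 + 81 + 104 + 185 = 411 bits.
Saving = 555 − 411 = 144 bits.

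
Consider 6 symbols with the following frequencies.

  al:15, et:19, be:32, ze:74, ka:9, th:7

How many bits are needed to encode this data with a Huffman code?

335

Greedily combine the two least-frequent nodes:
merge th(7) and ka(9): 16
merge al(15) and 16: 31
merge et(19) and 31: 50
merge be(32) and 50: 82
merge ze(74) and 82: 156
Each symbol's bit-cost is frequency × depth; summing gives 335 bits (equivalently 16 + 31 + 50 + 82 + 156).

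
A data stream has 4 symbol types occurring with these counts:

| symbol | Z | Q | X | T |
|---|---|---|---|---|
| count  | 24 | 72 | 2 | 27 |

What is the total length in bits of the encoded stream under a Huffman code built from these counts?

Greedily combine the two least-frequent nodes:
X(2) + Z(24) → 26
26 + T(27) → 53
53 + Q(72) → 125
The encoded length is the sum of every internal node's weight: 26 + 53 + 125 = 204 bits.

204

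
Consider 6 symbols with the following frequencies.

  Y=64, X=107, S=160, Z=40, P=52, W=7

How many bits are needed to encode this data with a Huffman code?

1006

Merge the two smallest weights repeatedly:
W(7) + Z(40) → 47
47 + P(52) → 99
Y(64) + 99 → 163
X(107) + S(160) → 267
163 + 267 → 430
The encoded length is the sum of every internal node's weight: 47 + 99 + 163 + 267 + 430 = 1006 bits.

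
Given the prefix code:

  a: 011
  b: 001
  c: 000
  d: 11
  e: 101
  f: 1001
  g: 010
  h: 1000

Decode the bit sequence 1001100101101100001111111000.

ffaacaddh

Read left to right; each codeword is recognised as soon as it completes (prefix code):
  1001→f | 1001→f | 011→a | 011→a | 000→c | 011→a | 11→d | 11→d | 1000→h
Decoded message: ffaacaddh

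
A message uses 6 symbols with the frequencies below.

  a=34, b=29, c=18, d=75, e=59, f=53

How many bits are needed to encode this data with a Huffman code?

Merge the two smallest weights repeatedly:
combine c(18), b(29) → 47
combine a(34), 47 → 81
combine f(53), e(59) → 112
combine d(75), 81 → 156
combine 112, 156 → 268
Total encoded bits = sum of merged weights = 47 + 81 + 112 + 156 + 268 = 664.

664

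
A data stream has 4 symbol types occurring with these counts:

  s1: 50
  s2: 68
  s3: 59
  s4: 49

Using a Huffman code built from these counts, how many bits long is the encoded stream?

452

Greedily combine the two least-frequent nodes:
merge s4(49) and s1(50): 99
merge s3(59) and s2(68): 127
merge 99 and 127: 226
Each symbol's bit-cost is frequency × depth; summing gives 452 bits (equivalently 99 + 127 + 226).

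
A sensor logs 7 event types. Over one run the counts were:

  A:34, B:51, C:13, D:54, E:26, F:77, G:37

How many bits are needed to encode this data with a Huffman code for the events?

Merge the two smallest weights repeatedly:
combine C(13), E(26) → 39
combine A(34), G(37) → 71
combine 39, B(51) → 90
combine D(54), 71 → 125
combine F(77), 90 → 167
combine 125, 167 → 292
The encoded length is the sum of every internal node's weight: 39 + 71 + 90 + 125 + 167 + 292 = 784 bits.

784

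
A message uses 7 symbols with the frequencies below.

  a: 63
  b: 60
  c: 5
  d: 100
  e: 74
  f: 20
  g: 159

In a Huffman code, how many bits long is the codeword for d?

Repeatedly merge the two smallest:
combine c(5), f(20) → 25
combine 25, b(60) → 85
combine a(63), e(74) → 137
combine 85, d(100) → 185
combine 137, g(159) → 296
combine 185, 296 → 481
d sits 2 levels below the root, so its codeword is 2 bits.

2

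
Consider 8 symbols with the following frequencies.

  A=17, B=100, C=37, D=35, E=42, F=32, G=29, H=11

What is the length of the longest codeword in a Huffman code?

Merge the two lowest-weight nodes at each step:
H(11) + A(17) → 28
28 + G(29) → 57
F(32) + D(35) → 67
C(37) + E(42) → 79
57 + 67 → 124
79 + B(100) → 179
124 + 179 → 303
The rarest symbols sit at the bottom; the longest codeword is 4 bits.

4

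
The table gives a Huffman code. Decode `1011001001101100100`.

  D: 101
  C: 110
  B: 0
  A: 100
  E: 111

Read left to right; each codeword is recognised as soon as it completes (prefix code):
  101→D | 100→A | 100→A | 110→C | 110→C | 0→B | 100→A
Decoded message: DAACCBA

DAACCBA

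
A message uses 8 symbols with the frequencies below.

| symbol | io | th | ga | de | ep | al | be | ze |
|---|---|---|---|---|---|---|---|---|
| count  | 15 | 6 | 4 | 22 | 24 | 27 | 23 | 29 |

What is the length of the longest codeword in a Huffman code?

5

Merge the two lowest-weight nodes at each step:
merge ga(4) and th(6): 10
merge 10 and io(15): 25
merge de(22) and be(23): 45
merge ep(24) and 25: 49
merge al(27) and ze(29): 56
merge 45 and 49: 94
merge 56 and 94: 150
The first pair merged (ga, th) ends up deepest, at depth 5.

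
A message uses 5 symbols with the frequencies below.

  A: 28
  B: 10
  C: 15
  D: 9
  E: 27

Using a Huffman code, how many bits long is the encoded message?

Build the Huffman tree bottom-up:
combine D(9), B(10) → 19
combine C(15), 19 → 34
combine E(27), A(28) → 55
combine 34, 55 → 89
The encoded length is the sum of every internal node's weight: 19 + 34 + 55 + 89 = 197 bits.

197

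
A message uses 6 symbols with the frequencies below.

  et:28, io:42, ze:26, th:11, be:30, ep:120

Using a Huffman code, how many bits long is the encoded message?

568

Greedily combine the two least-frequent nodes:
merge th(11) and ze(26): 37
merge et(28) and be(30): 58
merge 37 and io(42): 79
merge 58 and 79: 137
merge ep(120) and 137: 257
Each symbol's bit-cost is frequency × depth; summing gives 568 bits (equivalently 37 + 58 + 79 + 137 + 257).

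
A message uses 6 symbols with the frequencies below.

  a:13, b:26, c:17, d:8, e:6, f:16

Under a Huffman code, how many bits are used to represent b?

Repeatedly merge the two smallest:
e(6) + d(8) → 14
a(13) + 14 → 27
f(16) + c(17) → 33
b(26) + 27 → 53
33 + 53 → 86
b sits 2 levels below the root, so its codeword is 2 bits.

2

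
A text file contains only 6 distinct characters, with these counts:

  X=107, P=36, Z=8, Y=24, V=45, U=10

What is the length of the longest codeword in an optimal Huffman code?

5

Merge the two lowest-weight nodes at each step:
merge Z(8) and U(10): 18
merge 18 and Y(24): 42
merge P(36) and 42: 78
merge V(45) and 78: 123
merge X(107) and 123: 230
The first pair merged (Z, U) ends up deepest, at depth 5.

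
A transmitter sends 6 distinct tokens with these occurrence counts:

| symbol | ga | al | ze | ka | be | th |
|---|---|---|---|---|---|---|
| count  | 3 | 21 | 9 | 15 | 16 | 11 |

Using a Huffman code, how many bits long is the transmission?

185

Merge the two smallest weights repeatedly:
merge ga(3) and ze(9): 12
merge th(11) and 12: 23
merge ka(15) and be(16): 31
merge al(21) and 23: 44
merge 31 and 44: 75
Total encoded bits = sum of merged weights = 12 + 23 + 31 + 44 + 75 = 185.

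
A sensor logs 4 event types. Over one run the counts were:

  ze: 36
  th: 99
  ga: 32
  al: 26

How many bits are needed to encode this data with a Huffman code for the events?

Greedily combine the two least-frequent nodes:
al(26) + ga(32) → 58
ze(36) + 58 → 94
94 + th(99) → 193
The encoded length is the sum of every internal node's weight: 58 + 94 + 193 = 345 bits.

345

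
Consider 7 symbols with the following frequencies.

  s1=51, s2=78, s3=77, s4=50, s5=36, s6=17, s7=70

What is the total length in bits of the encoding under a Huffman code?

Build the Huffman tree bottom-up:
merge s6(17) and s5(36): 53
merge s4(50) and s1(51): 101
merge 53 and s7(70): 123
merge s3(77) and s2(78): 155
merge 101 and 123: 224
merge 155 and 224: 379
The encoded length is the sum of every internal node's weight: 53 + 101 + 123 + 155 + 224 + 379 = 1035 bits.

1035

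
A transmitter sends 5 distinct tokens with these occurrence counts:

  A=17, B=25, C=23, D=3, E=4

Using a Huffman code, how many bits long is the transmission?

Greedily combine the two least-frequent nodes:
combine D(3), E(4) → 7
combine 7, A(17) → 24
combine C(23), 24 → 47
combine B(25), 47 → 72
Total encoded bits = sum of merged weights = 7 + 24 + 47 + 72 = 150.

150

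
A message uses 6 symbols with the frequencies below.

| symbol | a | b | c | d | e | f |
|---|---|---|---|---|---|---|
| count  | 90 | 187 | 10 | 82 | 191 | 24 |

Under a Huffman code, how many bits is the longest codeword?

Merge the two lowest-weight nodes at each step:
c(10) + f(24) → 34
34 + d(82) → 116
a(90) + 116 → 206
b(187) + e(191) → 378
206 + 378 → 584
The rarest symbols sit at the bottom; the longest codeword is 4 bits.

4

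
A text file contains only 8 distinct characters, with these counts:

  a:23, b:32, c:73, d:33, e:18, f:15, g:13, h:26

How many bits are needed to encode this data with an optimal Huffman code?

654

Merge the two smallest weights repeatedly:
g(13) + f(15) → 28
e(18) + a(23) → 41
h(26) + 28 → 54
b(32) + d(33) → 65
41 + 54 → 95
65 + c(73) → 138
95 + 138 → 233
The encoded length is the sum of every internal node's weight: 28 + 41 + 54 + 65 + 95 + 138 + 233 = 654 bits.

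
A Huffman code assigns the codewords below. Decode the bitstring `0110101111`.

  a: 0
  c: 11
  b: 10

acabcc

Read left to right; each codeword is recognised as soon as it completes (prefix code):
  0→a | 11→c | 0→a | 10→b | 11→c | 11→c
Decoded message: acabcc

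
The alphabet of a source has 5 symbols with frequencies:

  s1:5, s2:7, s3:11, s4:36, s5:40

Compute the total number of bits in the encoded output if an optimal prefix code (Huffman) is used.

193

Merge the two smallest weights repeatedly:
combine s1(5), s2(7) → 12
combine s3(11), 12 → 23
combine 23, s4(36) → 59
combine s5(40), 59 → 99
Each symbol's bit-cost is frequency × depth; summing gives 193 bits (equivalently 12 + 23 + 59 + 99).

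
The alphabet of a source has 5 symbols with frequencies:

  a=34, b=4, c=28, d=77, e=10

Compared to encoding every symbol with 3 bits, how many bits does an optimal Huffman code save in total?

Fixed-length: 3 bits × 153 symbols = 459 bits.
Huffman merges:
combine b(4), e(10) → 14
combine 14, c(28) → 42
combine a(34), 42 → 76
combine 76, d(77) → 153
Huffman total = 14 + 42 + 76 + 153 = 285 bits.
Saving = 459 − 285 = 174 bits.

174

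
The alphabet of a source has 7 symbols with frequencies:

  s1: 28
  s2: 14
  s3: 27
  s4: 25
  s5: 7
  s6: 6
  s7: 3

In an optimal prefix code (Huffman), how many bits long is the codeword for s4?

Build the tree from the bottom:
merge s7(3) and s6(6): 9
merge s5(7) and 9: 16
merge s2(14) and 16: 30
merge s4(25) and s3(27): 52
merge s1(28) and 30: 58
merge 52 and 58: 110
s4's leaf is at depth 2, giving a 2-bit codeword.

2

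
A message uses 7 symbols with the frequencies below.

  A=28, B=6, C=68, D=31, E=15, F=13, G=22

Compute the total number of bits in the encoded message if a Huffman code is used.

Build the Huffman tree bottom-up:
B(6) + F(13) → 19
E(15) + 19 → 34
G(22) + A(28) → 50
D(31) + 34 → 65
50 + 65 → 115
C(68) + 115 → 183
Each symbol's bit-cost is frequency × depth; summing gives 466 bits (equivalently 19 + 34 + 50 + 65 + 115 + 183).

466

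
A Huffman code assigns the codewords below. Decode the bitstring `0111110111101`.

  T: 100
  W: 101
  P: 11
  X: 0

XPPWPW

Read left to right; each codeword is recognised as soon as it completes (prefix code):
  0→X | 11→P | 11→P | 101→W | 11→P | 101→W
Decoded message: XPPWPW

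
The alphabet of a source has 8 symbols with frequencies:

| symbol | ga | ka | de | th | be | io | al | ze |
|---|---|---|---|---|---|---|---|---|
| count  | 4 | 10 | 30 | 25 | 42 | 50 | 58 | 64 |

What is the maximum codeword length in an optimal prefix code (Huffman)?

5

Merge the two lowest-weight nodes at each step:
merge ga(4) and ka(10): 14
merge 14 and th(25): 39
merge de(30) and 39: 69
merge be(42) and io(50): 92
merge al(58) and ze(64): 122
merge 69 and 92: 161
merge 122 and 161: 283
The first pair merged (ga, ka) ends up deepest, at depth 5.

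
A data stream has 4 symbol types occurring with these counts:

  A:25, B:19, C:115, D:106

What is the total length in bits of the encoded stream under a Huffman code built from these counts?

459

Merge the two smallest weights repeatedly:
combine B(19), A(25) → 44
combine 44, D(106) → 150
combine C(115), 150 → 265
Each symbol's bit-cost is frequency × depth; summing gives 459 bits (equivalently 44 + 150 + 265).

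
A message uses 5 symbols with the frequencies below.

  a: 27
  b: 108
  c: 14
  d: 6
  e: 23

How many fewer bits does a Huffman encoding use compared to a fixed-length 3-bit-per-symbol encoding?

223

Fixed-length: 3 bits × 178 symbols = 534 bits.
Huffman merges:
d(6) + c(14) → 20
20 + e(23) → 43
a(27) + 43 → 70
70 + b(108) → 178
Huffman total = 20 + 43 + 70 + 178 = 311 bits.
Saving = 534 − 311 = 223 bits.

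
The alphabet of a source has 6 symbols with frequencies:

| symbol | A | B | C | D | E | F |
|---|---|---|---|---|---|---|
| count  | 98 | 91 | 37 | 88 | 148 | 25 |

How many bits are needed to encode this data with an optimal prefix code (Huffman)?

1186

Build the Huffman tree bottom-up:
combine F(25), C(37) → 62
combine 62, D(88) → 150
combine B(91), A(98) → 189
combine E(148), 150 → 298
combine 189, 298 → 487
Total encoded bits = sum of merged weights = 62 + 150 + 189 + 298 + 487 = 1186.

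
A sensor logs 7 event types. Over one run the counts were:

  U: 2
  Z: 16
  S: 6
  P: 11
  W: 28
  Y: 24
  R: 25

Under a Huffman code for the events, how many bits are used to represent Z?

3

Repeatedly merge the two smallest:
combine U(2), S(6) → 8
combine 8, P(11) → 19
combine Z(16), 19 → 35
combine Y(24), R(25) → 49
combine W(28), 35 → 63
combine 49, 63 → 112
The subtree containing Z is merged 3 times, so code length = 3.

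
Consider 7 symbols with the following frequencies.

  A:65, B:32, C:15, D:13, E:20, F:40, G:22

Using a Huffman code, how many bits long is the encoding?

Build the Huffman tree bottom-up:
merge D(13) and C(15): 28
merge E(20) and G(22): 42
merge 28 and B(32): 60
merge F(40) and 42: 82
merge 60 and A(65): 125
merge 82 and 125: 207
The encoded length is the sum of every internal node's weight: 28 + 42 + 60 + 82 + 125 + 207 = 544 bits.

544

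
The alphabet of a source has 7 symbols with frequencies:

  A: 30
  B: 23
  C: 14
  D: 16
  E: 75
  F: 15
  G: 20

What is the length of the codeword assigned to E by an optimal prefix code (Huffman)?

Huffman merges, smallest pair first:
C(14) + F(15) → 29
D(16) + G(20) → 36
B(23) + 29 → 52
A(30) + 36 → 66
52 + 66 → 118
E(75) + 118 → 193
E is merged only at the final step, so code length = 1.

1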